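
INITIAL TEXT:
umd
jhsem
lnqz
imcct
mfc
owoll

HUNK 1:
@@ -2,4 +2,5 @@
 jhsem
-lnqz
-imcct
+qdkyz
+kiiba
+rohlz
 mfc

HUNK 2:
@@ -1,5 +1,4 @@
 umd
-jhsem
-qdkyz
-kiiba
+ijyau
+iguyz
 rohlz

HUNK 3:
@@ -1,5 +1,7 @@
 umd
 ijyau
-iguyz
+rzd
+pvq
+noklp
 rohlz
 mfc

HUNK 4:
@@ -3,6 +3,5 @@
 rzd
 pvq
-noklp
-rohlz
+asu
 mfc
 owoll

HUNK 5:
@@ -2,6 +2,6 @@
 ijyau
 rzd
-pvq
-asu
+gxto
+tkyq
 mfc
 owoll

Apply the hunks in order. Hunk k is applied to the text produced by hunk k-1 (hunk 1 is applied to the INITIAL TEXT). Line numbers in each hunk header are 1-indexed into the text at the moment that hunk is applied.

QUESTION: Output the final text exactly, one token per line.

Answer: umd
ijyau
rzd
gxto
tkyq
mfc
owoll

Derivation:
Hunk 1: at line 2 remove [lnqz,imcct] add [qdkyz,kiiba,rohlz] -> 7 lines: umd jhsem qdkyz kiiba rohlz mfc owoll
Hunk 2: at line 1 remove [jhsem,qdkyz,kiiba] add [ijyau,iguyz] -> 6 lines: umd ijyau iguyz rohlz mfc owoll
Hunk 3: at line 1 remove [iguyz] add [rzd,pvq,noklp] -> 8 lines: umd ijyau rzd pvq noklp rohlz mfc owoll
Hunk 4: at line 3 remove [noklp,rohlz] add [asu] -> 7 lines: umd ijyau rzd pvq asu mfc owoll
Hunk 5: at line 2 remove [pvq,asu] add [gxto,tkyq] -> 7 lines: umd ijyau rzd gxto tkyq mfc owoll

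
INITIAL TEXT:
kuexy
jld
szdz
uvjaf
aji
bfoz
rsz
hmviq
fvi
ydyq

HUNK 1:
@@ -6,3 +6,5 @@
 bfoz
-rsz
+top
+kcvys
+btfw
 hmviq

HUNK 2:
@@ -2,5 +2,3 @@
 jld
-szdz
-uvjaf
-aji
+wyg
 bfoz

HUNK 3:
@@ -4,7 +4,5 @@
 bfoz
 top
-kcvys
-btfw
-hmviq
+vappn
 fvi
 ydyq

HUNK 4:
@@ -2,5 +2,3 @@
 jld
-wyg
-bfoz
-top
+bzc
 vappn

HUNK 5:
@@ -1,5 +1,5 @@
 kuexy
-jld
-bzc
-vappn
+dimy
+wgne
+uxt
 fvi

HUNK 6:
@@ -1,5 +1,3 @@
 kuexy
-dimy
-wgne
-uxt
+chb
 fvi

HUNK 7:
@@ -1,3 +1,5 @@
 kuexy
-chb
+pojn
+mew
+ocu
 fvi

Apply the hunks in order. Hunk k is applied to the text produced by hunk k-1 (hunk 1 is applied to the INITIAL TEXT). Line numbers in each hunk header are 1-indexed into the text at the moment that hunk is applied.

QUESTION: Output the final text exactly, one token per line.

Answer: kuexy
pojn
mew
ocu
fvi
ydyq

Derivation:
Hunk 1: at line 6 remove [rsz] add [top,kcvys,btfw] -> 12 lines: kuexy jld szdz uvjaf aji bfoz top kcvys btfw hmviq fvi ydyq
Hunk 2: at line 2 remove [szdz,uvjaf,aji] add [wyg] -> 10 lines: kuexy jld wyg bfoz top kcvys btfw hmviq fvi ydyq
Hunk 3: at line 4 remove [kcvys,btfw,hmviq] add [vappn] -> 8 lines: kuexy jld wyg bfoz top vappn fvi ydyq
Hunk 4: at line 2 remove [wyg,bfoz,top] add [bzc] -> 6 lines: kuexy jld bzc vappn fvi ydyq
Hunk 5: at line 1 remove [jld,bzc,vappn] add [dimy,wgne,uxt] -> 6 lines: kuexy dimy wgne uxt fvi ydyq
Hunk 6: at line 1 remove [dimy,wgne,uxt] add [chb] -> 4 lines: kuexy chb fvi ydyq
Hunk 7: at line 1 remove [chb] add [pojn,mew,ocu] -> 6 lines: kuexy pojn mew ocu fvi ydyq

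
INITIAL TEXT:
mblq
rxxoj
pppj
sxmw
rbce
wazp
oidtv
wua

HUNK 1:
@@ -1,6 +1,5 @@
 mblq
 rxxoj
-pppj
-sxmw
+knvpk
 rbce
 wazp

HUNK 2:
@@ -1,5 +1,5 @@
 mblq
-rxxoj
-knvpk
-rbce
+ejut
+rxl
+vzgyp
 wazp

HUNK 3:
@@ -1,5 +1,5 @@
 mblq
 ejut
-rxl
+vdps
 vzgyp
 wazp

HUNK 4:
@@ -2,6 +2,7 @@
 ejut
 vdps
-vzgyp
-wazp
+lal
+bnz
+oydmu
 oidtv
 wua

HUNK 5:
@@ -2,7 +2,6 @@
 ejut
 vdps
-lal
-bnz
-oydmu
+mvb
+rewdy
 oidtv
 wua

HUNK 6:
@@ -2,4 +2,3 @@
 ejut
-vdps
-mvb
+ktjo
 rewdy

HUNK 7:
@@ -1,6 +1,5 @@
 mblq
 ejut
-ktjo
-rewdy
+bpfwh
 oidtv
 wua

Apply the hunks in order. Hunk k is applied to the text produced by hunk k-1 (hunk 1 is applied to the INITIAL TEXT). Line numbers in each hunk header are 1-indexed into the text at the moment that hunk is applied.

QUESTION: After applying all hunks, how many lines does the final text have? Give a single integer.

Hunk 1: at line 1 remove [pppj,sxmw] add [knvpk] -> 7 lines: mblq rxxoj knvpk rbce wazp oidtv wua
Hunk 2: at line 1 remove [rxxoj,knvpk,rbce] add [ejut,rxl,vzgyp] -> 7 lines: mblq ejut rxl vzgyp wazp oidtv wua
Hunk 3: at line 1 remove [rxl] add [vdps] -> 7 lines: mblq ejut vdps vzgyp wazp oidtv wua
Hunk 4: at line 2 remove [vzgyp,wazp] add [lal,bnz,oydmu] -> 8 lines: mblq ejut vdps lal bnz oydmu oidtv wua
Hunk 5: at line 2 remove [lal,bnz,oydmu] add [mvb,rewdy] -> 7 lines: mblq ejut vdps mvb rewdy oidtv wua
Hunk 6: at line 2 remove [vdps,mvb] add [ktjo] -> 6 lines: mblq ejut ktjo rewdy oidtv wua
Hunk 7: at line 1 remove [ktjo,rewdy] add [bpfwh] -> 5 lines: mblq ejut bpfwh oidtv wua
Final line count: 5

Answer: 5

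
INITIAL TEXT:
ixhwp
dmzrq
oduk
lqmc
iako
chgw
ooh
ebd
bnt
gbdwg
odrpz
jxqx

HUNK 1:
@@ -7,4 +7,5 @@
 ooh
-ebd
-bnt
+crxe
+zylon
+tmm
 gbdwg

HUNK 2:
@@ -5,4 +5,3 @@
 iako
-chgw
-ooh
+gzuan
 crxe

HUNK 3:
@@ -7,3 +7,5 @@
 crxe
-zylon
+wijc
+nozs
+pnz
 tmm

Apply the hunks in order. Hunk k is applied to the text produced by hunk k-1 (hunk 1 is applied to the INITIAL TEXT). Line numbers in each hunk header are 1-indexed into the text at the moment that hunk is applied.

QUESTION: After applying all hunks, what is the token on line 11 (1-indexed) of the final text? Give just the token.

Hunk 1: at line 7 remove [ebd,bnt] add [crxe,zylon,tmm] -> 13 lines: ixhwp dmzrq oduk lqmc iako chgw ooh crxe zylon tmm gbdwg odrpz jxqx
Hunk 2: at line 5 remove [chgw,ooh] add [gzuan] -> 12 lines: ixhwp dmzrq oduk lqmc iako gzuan crxe zylon tmm gbdwg odrpz jxqx
Hunk 3: at line 7 remove [zylon] add [wijc,nozs,pnz] -> 14 lines: ixhwp dmzrq oduk lqmc iako gzuan crxe wijc nozs pnz tmm gbdwg odrpz jxqx
Final line 11: tmm

Answer: tmm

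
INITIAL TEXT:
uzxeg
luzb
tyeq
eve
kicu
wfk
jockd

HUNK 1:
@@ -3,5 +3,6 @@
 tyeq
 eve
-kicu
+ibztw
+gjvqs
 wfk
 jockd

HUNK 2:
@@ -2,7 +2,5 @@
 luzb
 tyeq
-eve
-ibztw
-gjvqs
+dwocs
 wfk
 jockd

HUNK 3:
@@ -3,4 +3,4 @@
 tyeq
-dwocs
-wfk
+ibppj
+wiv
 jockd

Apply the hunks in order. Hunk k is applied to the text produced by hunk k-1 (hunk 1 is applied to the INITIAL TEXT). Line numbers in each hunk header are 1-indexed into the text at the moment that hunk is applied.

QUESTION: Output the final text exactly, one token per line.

Hunk 1: at line 3 remove [kicu] add [ibztw,gjvqs] -> 8 lines: uzxeg luzb tyeq eve ibztw gjvqs wfk jockd
Hunk 2: at line 2 remove [eve,ibztw,gjvqs] add [dwocs] -> 6 lines: uzxeg luzb tyeq dwocs wfk jockd
Hunk 3: at line 3 remove [dwocs,wfk] add [ibppj,wiv] -> 6 lines: uzxeg luzb tyeq ibppj wiv jockd

Answer: uzxeg
luzb
tyeq
ibppj
wiv
jockd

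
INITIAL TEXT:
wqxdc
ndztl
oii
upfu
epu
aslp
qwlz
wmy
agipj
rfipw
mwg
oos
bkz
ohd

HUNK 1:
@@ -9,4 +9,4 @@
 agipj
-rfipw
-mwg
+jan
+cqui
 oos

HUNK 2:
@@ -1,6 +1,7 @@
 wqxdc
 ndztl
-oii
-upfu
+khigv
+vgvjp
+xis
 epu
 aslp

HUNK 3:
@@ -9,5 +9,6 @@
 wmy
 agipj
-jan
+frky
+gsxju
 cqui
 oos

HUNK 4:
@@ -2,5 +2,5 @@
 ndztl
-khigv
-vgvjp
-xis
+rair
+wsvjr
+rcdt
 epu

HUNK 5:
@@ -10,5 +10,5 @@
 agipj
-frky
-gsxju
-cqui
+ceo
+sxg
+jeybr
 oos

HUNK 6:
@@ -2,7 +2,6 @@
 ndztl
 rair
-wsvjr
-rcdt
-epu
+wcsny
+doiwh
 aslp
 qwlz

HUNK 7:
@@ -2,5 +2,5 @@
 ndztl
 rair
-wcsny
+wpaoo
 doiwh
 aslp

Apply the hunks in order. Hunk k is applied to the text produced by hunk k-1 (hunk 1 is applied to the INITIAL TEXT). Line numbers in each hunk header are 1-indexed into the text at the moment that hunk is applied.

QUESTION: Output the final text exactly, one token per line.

Answer: wqxdc
ndztl
rair
wpaoo
doiwh
aslp
qwlz
wmy
agipj
ceo
sxg
jeybr
oos
bkz
ohd

Derivation:
Hunk 1: at line 9 remove [rfipw,mwg] add [jan,cqui] -> 14 lines: wqxdc ndztl oii upfu epu aslp qwlz wmy agipj jan cqui oos bkz ohd
Hunk 2: at line 1 remove [oii,upfu] add [khigv,vgvjp,xis] -> 15 lines: wqxdc ndztl khigv vgvjp xis epu aslp qwlz wmy agipj jan cqui oos bkz ohd
Hunk 3: at line 9 remove [jan] add [frky,gsxju] -> 16 lines: wqxdc ndztl khigv vgvjp xis epu aslp qwlz wmy agipj frky gsxju cqui oos bkz ohd
Hunk 4: at line 2 remove [khigv,vgvjp,xis] add [rair,wsvjr,rcdt] -> 16 lines: wqxdc ndztl rair wsvjr rcdt epu aslp qwlz wmy agipj frky gsxju cqui oos bkz ohd
Hunk 5: at line 10 remove [frky,gsxju,cqui] add [ceo,sxg,jeybr] -> 16 lines: wqxdc ndztl rair wsvjr rcdt epu aslp qwlz wmy agipj ceo sxg jeybr oos bkz ohd
Hunk 6: at line 2 remove [wsvjr,rcdt,epu] add [wcsny,doiwh] -> 15 lines: wqxdc ndztl rair wcsny doiwh aslp qwlz wmy agipj ceo sxg jeybr oos bkz ohd
Hunk 7: at line 2 remove [wcsny] add [wpaoo] -> 15 lines: wqxdc ndztl rair wpaoo doiwh aslp qwlz wmy agipj ceo sxg jeybr oos bkz ohd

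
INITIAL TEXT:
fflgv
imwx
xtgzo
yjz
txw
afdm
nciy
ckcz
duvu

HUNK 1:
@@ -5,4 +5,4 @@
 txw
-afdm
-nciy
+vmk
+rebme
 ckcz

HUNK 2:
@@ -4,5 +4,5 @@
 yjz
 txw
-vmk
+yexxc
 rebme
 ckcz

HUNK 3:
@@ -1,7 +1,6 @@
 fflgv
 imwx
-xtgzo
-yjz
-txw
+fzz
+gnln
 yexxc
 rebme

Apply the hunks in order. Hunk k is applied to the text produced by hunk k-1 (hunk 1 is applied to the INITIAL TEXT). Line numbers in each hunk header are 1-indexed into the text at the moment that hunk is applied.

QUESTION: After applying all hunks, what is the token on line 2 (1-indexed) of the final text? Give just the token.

Hunk 1: at line 5 remove [afdm,nciy] add [vmk,rebme] -> 9 lines: fflgv imwx xtgzo yjz txw vmk rebme ckcz duvu
Hunk 2: at line 4 remove [vmk] add [yexxc] -> 9 lines: fflgv imwx xtgzo yjz txw yexxc rebme ckcz duvu
Hunk 3: at line 1 remove [xtgzo,yjz,txw] add [fzz,gnln] -> 8 lines: fflgv imwx fzz gnln yexxc rebme ckcz duvu
Final line 2: imwx

Answer: imwx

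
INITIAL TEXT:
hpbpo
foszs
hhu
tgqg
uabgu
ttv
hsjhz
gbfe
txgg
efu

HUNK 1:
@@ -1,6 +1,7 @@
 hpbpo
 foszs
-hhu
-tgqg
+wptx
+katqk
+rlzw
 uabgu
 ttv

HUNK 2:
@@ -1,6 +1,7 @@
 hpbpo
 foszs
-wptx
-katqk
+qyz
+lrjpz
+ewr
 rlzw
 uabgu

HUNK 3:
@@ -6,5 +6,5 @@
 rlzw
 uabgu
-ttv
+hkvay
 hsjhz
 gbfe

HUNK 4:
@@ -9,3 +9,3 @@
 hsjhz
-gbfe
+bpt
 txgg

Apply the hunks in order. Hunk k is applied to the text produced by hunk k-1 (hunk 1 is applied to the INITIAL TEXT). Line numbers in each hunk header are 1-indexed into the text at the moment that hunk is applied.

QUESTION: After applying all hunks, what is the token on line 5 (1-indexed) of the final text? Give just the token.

Answer: ewr

Derivation:
Hunk 1: at line 1 remove [hhu,tgqg] add [wptx,katqk,rlzw] -> 11 lines: hpbpo foszs wptx katqk rlzw uabgu ttv hsjhz gbfe txgg efu
Hunk 2: at line 1 remove [wptx,katqk] add [qyz,lrjpz,ewr] -> 12 lines: hpbpo foszs qyz lrjpz ewr rlzw uabgu ttv hsjhz gbfe txgg efu
Hunk 3: at line 6 remove [ttv] add [hkvay] -> 12 lines: hpbpo foszs qyz lrjpz ewr rlzw uabgu hkvay hsjhz gbfe txgg efu
Hunk 4: at line 9 remove [gbfe] add [bpt] -> 12 lines: hpbpo foszs qyz lrjpz ewr rlzw uabgu hkvay hsjhz bpt txgg efu
Final line 5: ewr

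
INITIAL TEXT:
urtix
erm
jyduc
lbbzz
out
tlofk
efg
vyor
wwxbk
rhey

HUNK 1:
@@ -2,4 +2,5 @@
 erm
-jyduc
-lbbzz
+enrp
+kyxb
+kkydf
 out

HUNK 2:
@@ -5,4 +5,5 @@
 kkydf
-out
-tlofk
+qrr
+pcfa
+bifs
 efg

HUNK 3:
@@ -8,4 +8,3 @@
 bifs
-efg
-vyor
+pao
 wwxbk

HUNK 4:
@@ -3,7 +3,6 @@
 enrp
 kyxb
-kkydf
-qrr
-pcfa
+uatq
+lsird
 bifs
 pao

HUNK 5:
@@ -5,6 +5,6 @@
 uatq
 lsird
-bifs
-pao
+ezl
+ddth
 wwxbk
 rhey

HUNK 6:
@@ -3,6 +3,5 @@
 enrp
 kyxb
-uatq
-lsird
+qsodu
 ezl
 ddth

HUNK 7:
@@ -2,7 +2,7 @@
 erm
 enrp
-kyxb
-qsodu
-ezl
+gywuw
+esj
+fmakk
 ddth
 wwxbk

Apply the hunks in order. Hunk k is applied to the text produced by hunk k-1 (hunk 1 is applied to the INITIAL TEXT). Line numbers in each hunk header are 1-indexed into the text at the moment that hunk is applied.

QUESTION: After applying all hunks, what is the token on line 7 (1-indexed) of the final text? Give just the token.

Answer: ddth

Derivation:
Hunk 1: at line 2 remove [jyduc,lbbzz] add [enrp,kyxb,kkydf] -> 11 lines: urtix erm enrp kyxb kkydf out tlofk efg vyor wwxbk rhey
Hunk 2: at line 5 remove [out,tlofk] add [qrr,pcfa,bifs] -> 12 lines: urtix erm enrp kyxb kkydf qrr pcfa bifs efg vyor wwxbk rhey
Hunk 3: at line 8 remove [efg,vyor] add [pao] -> 11 lines: urtix erm enrp kyxb kkydf qrr pcfa bifs pao wwxbk rhey
Hunk 4: at line 3 remove [kkydf,qrr,pcfa] add [uatq,lsird] -> 10 lines: urtix erm enrp kyxb uatq lsird bifs pao wwxbk rhey
Hunk 5: at line 5 remove [bifs,pao] add [ezl,ddth] -> 10 lines: urtix erm enrp kyxb uatq lsird ezl ddth wwxbk rhey
Hunk 6: at line 3 remove [uatq,lsird] add [qsodu] -> 9 lines: urtix erm enrp kyxb qsodu ezl ddth wwxbk rhey
Hunk 7: at line 2 remove [kyxb,qsodu,ezl] add [gywuw,esj,fmakk] -> 9 lines: urtix erm enrp gywuw esj fmakk ddth wwxbk rhey
Final line 7: ddth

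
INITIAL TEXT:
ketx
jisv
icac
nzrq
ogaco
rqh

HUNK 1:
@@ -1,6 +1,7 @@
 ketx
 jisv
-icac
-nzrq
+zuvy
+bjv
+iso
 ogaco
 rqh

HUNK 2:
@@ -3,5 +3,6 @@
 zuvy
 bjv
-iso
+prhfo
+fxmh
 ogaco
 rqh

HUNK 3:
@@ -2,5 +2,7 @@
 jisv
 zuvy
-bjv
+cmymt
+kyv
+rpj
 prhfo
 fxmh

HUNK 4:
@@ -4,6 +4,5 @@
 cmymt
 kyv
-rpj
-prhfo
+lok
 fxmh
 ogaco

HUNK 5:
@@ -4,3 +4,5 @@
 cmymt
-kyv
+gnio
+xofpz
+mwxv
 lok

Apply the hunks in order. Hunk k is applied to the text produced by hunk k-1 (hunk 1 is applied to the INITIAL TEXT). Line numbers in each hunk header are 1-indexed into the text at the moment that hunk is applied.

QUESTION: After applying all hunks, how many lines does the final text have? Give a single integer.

Hunk 1: at line 1 remove [icac,nzrq] add [zuvy,bjv,iso] -> 7 lines: ketx jisv zuvy bjv iso ogaco rqh
Hunk 2: at line 3 remove [iso] add [prhfo,fxmh] -> 8 lines: ketx jisv zuvy bjv prhfo fxmh ogaco rqh
Hunk 3: at line 2 remove [bjv] add [cmymt,kyv,rpj] -> 10 lines: ketx jisv zuvy cmymt kyv rpj prhfo fxmh ogaco rqh
Hunk 4: at line 4 remove [rpj,prhfo] add [lok] -> 9 lines: ketx jisv zuvy cmymt kyv lok fxmh ogaco rqh
Hunk 5: at line 4 remove [kyv] add [gnio,xofpz,mwxv] -> 11 lines: ketx jisv zuvy cmymt gnio xofpz mwxv lok fxmh ogaco rqh
Final line count: 11

Answer: 11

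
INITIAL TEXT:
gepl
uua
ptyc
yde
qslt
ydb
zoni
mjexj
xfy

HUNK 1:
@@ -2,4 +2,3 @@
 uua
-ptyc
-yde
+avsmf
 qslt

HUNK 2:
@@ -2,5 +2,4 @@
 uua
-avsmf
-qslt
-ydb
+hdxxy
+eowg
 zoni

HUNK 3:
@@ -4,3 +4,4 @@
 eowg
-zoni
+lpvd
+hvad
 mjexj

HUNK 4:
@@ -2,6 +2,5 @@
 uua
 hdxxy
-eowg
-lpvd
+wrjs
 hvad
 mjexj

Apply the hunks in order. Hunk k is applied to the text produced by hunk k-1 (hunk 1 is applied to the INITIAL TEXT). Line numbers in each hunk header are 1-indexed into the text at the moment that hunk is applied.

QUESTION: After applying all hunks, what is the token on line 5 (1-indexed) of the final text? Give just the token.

Hunk 1: at line 2 remove [ptyc,yde] add [avsmf] -> 8 lines: gepl uua avsmf qslt ydb zoni mjexj xfy
Hunk 2: at line 2 remove [avsmf,qslt,ydb] add [hdxxy,eowg] -> 7 lines: gepl uua hdxxy eowg zoni mjexj xfy
Hunk 3: at line 4 remove [zoni] add [lpvd,hvad] -> 8 lines: gepl uua hdxxy eowg lpvd hvad mjexj xfy
Hunk 4: at line 2 remove [eowg,lpvd] add [wrjs] -> 7 lines: gepl uua hdxxy wrjs hvad mjexj xfy
Final line 5: hvad

Answer: hvad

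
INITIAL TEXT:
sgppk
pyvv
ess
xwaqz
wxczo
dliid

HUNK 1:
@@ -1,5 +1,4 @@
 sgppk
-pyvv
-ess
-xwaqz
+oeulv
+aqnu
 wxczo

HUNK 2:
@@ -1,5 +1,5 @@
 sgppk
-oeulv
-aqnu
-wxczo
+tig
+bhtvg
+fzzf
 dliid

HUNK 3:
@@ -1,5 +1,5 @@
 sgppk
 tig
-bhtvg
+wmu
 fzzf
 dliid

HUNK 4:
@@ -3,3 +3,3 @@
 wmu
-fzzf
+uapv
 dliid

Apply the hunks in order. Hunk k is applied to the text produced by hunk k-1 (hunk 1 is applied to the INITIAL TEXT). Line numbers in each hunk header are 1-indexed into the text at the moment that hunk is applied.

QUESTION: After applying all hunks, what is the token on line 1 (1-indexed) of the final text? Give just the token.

Hunk 1: at line 1 remove [pyvv,ess,xwaqz] add [oeulv,aqnu] -> 5 lines: sgppk oeulv aqnu wxczo dliid
Hunk 2: at line 1 remove [oeulv,aqnu,wxczo] add [tig,bhtvg,fzzf] -> 5 lines: sgppk tig bhtvg fzzf dliid
Hunk 3: at line 1 remove [bhtvg] add [wmu] -> 5 lines: sgppk tig wmu fzzf dliid
Hunk 4: at line 3 remove [fzzf] add [uapv] -> 5 lines: sgppk tig wmu uapv dliid
Final line 1: sgppk

Answer: sgppk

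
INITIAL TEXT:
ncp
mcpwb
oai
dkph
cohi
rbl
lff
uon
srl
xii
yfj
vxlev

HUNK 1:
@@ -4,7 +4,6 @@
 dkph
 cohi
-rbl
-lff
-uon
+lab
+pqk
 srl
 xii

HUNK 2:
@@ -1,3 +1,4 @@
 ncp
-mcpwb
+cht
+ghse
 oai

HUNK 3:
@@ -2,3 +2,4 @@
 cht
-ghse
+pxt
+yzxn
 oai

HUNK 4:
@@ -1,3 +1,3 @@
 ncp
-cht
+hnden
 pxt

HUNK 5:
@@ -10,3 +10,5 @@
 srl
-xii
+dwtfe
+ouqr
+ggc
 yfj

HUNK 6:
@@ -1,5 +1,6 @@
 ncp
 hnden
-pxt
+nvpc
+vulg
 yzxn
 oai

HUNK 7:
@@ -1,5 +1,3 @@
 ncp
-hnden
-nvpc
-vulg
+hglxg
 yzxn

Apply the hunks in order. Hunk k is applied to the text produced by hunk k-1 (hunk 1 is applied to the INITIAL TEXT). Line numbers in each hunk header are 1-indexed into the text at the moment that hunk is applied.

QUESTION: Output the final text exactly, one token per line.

Hunk 1: at line 4 remove [rbl,lff,uon] add [lab,pqk] -> 11 lines: ncp mcpwb oai dkph cohi lab pqk srl xii yfj vxlev
Hunk 2: at line 1 remove [mcpwb] add [cht,ghse] -> 12 lines: ncp cht ghse oai dkph cohi lab pqk srl xii yfj vxlev
Hunk 3: at line 2 remove [ghse] add [pxt,yzxn] -> 13 lines: ncp cht pxt yzxn oai dkph cohi lab pqk srl xii yfj vxlev
Hunk 4: at line 1 remove [cht] add [hnden] -> 13 lines: ncp hnden pxt yzxn oai dkph cohi lab pqk srl xii yfj vxlev
Hunk 5: at line 10 remove [xii] add [dwtfe,ouqr,ggc] -> 15 lines: ncp hnden pxt yzxn oai dkph cohi lab pqk srl dwtfe ouqr ggc yfj vxlev
Hunk 6: at line 1 remove [pxt] add [nvpc,vulg] -> 16 lines: ncp hnden nvpc vulg yzxn oai dkph cohi lab pqk srl dwtfe ouqr ggc yfj vxlev
Hunk 7: at line 1 remove [hnden,nvpc,vulg] add [hglxg] -> 14 lines: ncp hglxg yzxn oai dkph cohi lab pqk srl dwtfe ouqr ggc yfj vxlev

Answer: ncp
hglxg
yzxn
oai
dkph
cohi
lab
pqk
srl
dwtfe
ouqr
ggc
yfj
vxlev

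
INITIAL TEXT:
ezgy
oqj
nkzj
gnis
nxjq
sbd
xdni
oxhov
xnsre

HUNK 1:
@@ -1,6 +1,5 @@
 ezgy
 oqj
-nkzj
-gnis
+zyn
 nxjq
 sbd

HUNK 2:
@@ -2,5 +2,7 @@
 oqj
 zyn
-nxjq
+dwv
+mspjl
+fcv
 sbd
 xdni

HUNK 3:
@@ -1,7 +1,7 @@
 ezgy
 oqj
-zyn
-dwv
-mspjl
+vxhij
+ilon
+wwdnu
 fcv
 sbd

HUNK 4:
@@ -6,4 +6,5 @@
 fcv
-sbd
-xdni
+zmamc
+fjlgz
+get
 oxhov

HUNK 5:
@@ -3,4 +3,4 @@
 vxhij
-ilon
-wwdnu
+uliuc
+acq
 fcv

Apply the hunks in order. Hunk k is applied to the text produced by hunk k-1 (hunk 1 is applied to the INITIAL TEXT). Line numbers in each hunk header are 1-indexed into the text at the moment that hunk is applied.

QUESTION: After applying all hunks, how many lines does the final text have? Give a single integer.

Hunk 1: at line 1 remove [nkzj,gnis] add [zyn] -> 8 lines: ezgy oqj zyn nxjq sbd xdni oxhov xnsre
Hunk 2: at line 2 remove [nxjq] add [dwv,mspjl,fcv] -> 10 lines: ezgy oqj zyn dwv mspjl fcv sbd xdni oxhov xnsre
Hunk 3: at line 1 remove [zyn,dwv,mspjl] add [vxhij,ilon,wwdnu] -> 10 lines: ezgy oqj vxhij ilon wwdnu fcv sbd xdni oxhov xnsre
Hunk 4: at line 6 remove [sbd,xdni] add [zmamc,fjlgz,get] -> 11 lines: ezgy oqj vxhij ilon wwdnu fcv zmamc fjlgz get oxhov xnsre
Hunk 5: at line 3 remove [ilon,wwdnu] add [uliuc,acq] -> 11 lines: ezgy oqj vxhij uliuc acq fcv zmamc fjlgz get oxhov xnsre
Final line count: 11

Answer: 11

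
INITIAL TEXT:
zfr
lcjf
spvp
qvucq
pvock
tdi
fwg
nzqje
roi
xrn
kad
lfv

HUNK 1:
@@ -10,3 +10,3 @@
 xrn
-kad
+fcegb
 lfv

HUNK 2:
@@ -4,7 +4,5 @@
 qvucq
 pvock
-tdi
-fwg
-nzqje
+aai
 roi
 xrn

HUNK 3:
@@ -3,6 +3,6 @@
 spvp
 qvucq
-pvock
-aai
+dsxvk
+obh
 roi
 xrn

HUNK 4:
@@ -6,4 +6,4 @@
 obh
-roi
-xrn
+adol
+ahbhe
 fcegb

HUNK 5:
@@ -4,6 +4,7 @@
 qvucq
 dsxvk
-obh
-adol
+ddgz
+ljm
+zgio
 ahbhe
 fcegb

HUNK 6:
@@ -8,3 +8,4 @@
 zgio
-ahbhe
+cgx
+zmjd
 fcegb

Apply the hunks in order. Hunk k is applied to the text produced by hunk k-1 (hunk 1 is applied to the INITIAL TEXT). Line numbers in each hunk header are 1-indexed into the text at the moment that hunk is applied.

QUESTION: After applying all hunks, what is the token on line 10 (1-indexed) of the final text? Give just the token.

Answer: zmjd

Derivation:
Hunk 1: at line 10 remove [kad] add [fcegb] -> 12 lines: zfr lcjf spvp qvucq pvock tdi fwg nzqje roi xrn fcegb lfv
Hunk 2: at line 4 remove [tdi,fwg,nzqje] add [aai] -> 10 lines: zfr lcjf spvp qvucq pvock aai roi xrn fcegb lfv
Hunk 3: at line 3 remove [pvock,aai] add [dsxvk,obh] -> 10 lines: zfr lcjf spvp qvucq dsxvk obh roi xrn fcegb lfv
Hunk 4: at line 6 remove [roi,xrn] add [adol,ahbhe] -> 10 lines: zfr lcjf spvp qvucq dsxvk obh adol ahbhe fcegb lfv
Hunk 5: at line 4 remove [obh,adol] add [ddgz,ljm,zgio] -> 11 lines: zfr lcjf spvp qvucq dsxvk ddgz ljm zgio ahbhe fcegb lfv
Hunk 6: at line 8 remove [ahbhe] add [cgx,zmjd] -> 12 lines: zfr lcjf spvp qvucq dsxvk ddgz ljm zgio cgx zmjd fcegb lfv
Final line 10: zmjd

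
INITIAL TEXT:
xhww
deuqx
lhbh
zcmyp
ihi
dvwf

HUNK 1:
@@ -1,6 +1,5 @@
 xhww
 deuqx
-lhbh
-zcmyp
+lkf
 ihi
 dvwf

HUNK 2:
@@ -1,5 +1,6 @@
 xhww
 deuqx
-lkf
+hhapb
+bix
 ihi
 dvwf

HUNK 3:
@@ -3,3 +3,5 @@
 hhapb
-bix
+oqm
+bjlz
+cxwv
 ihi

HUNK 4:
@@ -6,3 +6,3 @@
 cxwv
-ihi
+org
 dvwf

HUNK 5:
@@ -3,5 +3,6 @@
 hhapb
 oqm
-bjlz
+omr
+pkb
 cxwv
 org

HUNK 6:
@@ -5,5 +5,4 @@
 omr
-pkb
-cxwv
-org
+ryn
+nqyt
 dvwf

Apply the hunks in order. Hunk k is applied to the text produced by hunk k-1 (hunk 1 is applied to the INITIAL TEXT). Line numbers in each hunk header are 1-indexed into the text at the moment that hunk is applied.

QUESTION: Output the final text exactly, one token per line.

Hunk 1: at line 1 remove [lhbh,zcmyp] add [lkf] -> 5 lines: xhww deuqx lkf ihi dvwf
Hunk 2: at line 1 remove [lkf] add [hhapb,bix] -> 6 lines: xhww deuqx hhapb bix ihi dvwf
Hunk 3: at line 3 remove [bix] add [oqm,bjlz,cxwv] -> 8 lines: xhww deuqx hhapb oqm bjlz cxwv ihi dvwf
Hunk 4: at line 6 remove [ihi] add [org] -> 8 lines: xhww deuqx hhapb oqm bjlz cxwv org dvwf
Hunk 5: at line 3 remove [bjlz] add [omr,pkb] -> 9 lines: xhww deuqx hhapb oqm omr pkb cxwv org dvwf
Hunk 6: at line 5 remove [pkb,cxwv,org] add [ryn,nqyt] -> 8 lines: xhww deuqx hhapb oqm omr ryn nqyt dvwf

Answer: xhww
deuqx
hhapb
oqm
omr
ryn
nqyt
dvwf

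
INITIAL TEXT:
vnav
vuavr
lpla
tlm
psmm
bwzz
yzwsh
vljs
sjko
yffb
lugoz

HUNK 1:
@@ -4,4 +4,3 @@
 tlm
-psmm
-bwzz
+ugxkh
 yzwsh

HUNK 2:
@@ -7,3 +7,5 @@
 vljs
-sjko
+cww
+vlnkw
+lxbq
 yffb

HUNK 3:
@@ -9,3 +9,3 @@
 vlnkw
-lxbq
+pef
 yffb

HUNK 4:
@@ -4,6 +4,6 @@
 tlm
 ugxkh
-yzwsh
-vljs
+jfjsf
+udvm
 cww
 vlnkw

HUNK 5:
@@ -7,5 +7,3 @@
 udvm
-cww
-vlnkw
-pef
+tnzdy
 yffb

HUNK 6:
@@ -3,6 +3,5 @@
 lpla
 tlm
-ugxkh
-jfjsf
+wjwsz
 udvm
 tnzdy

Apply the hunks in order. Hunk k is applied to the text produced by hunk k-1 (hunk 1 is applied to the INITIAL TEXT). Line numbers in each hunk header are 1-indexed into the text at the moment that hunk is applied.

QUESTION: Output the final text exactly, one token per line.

Hunk 1: at line 4 remove [psmm,bwzz] add [ugxkh] -> 10 lines: vnav vuavr lpla tlm ugxkh yzwsh vljs sjko yffb lugoz
Hunk 2: at line 7 remove [sjko] add [cww,vlnkw,lxbq] -> 12 lines: vnav vuavr lpla tlm ugxkh yzwsh vljs cww vlnkw lxbq yffb lugoz
Hunk 3: at line 9 remove [lxbq] add [pef] -> 12 lines: vnav vuavr lpla tlm ugxkh yzwsh vljs cww vlnkw pef yffb lugoz
Hunk 4: at line 4 remove [yzwsh,vljs] add [jfjsf,udvm] -> 12 lines: vnav vuavr lpla tlm ugxkh jfjsf udvm cww vlnkw pef yffb lugoz
Hunk 5: at line 7 remove [cww,vlnkw,pef] add [tnzdy] -> 10 lines: vnav vuavr lpla tlm ugxkh jfjsf udvm tnzdy yffb lugoz
Hunk 6: at line 3 remove [ugxkh,jfjsf] add [wjwsz] -> 9 lines: vnav vuavr lpla tlm wjwsz udvm tnzdy yffb lugoz

Answer: vnav
vuavr
lpla
tlm
wjwsz
udvm
tnzdy
yffb
lugoz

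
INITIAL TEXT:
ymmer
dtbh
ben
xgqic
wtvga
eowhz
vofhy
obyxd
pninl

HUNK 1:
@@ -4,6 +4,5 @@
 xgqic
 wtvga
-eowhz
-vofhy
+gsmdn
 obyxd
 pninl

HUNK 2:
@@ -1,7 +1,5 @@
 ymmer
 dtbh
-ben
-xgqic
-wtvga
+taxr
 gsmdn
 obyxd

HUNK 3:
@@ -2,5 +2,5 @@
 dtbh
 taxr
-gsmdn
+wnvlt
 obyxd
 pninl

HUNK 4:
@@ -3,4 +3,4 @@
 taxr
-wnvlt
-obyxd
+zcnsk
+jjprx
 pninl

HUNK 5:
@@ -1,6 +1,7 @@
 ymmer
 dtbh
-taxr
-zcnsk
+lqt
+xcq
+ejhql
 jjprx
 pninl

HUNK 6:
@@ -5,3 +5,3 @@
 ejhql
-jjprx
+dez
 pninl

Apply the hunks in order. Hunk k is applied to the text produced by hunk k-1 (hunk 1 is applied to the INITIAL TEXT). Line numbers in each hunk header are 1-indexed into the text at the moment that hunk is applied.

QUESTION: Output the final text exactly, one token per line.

Answer: ymmer
dtbh
lqt
xcq
ejhql
dez
pninl

Derivation:
Hunk 1: at line 4 remove [eowhz,vofhy] add [gsmdn] -> 8 lines: ymmer dtbh ben xgqic wtvga gsmdn obyxd pninl
Hunk 2: at line 1 remove [ben,xgqic,wtvga] add [taxr] -> 6 lines: ymmer dtbh taxr gsmdn obyxd pninl
Hunk 3: at line 2 remove [gsmdn] add [wnvlt] -> 6 lines: ymmer dtbh taxr wnvlt obyxd pninl
Hunk 4: at line 3 remove [wnvlt,obyxd] add [zcnsk,jjprx] -> 6 lines: ymmer dtbh taxr zcnsk jjprx pninl
Hunk 5: at line 1 remove [taxr,zcnsk] add [lqt,xcq,ejhql] -> 7 lines: ymmer dtbh lqt xcq ejhql jjprx pninl
Hunk 6: at line 5 remove [jjprx] add [dez] -> 7 lines: ymmer dtbh lqt xcq ejhql dez pninl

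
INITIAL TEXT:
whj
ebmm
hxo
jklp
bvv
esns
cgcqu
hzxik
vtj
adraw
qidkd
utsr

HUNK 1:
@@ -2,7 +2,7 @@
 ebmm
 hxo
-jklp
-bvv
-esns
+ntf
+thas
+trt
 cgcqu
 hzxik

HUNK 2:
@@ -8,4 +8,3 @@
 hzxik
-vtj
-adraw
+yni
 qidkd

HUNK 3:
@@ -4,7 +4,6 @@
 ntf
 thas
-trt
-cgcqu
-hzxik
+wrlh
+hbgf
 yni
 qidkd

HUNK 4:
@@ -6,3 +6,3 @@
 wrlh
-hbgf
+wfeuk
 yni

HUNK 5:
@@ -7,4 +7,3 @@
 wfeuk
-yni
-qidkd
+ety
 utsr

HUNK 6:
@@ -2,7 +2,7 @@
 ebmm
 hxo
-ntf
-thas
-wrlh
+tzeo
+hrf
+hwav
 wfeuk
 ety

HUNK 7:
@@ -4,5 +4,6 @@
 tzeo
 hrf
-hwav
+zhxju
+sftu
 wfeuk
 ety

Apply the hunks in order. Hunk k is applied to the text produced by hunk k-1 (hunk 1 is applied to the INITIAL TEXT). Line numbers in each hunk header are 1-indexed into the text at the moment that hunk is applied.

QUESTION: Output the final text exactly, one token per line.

Hunk 1: at line 2 remove [jklp,bvv,esns] add [ntf,thas,trt] -> 12 lines: whj ebmm hxo ntf thas trt cgcqu hzxik vtj adraw qidkd utsr
Hunk 2: at line 8 remove [vtj,adraw] add [yni] -> 11 lines: whj ebmm hxo ntf thas trt cgcqu hzxik yni qidkd utsr
Hunk 3: at line 4 remove [trt,cgcqu,hzxik] add [wrlh,hbgf] -> 10 lines: whj ebmm hxo ntf thas wrlh hbgf yni qidkd utsr
Hunk 4: at line 6 remove [hbgf] add [wfeuk] -> 10 lines: whj ebmm hxo ntf thas wrlh wfeuk yni qidkd utsr
Hunk 5: at line 7 remove [yni,qidkd] add [ety] -> 9 lines: whj ebmm hxo ntf thas wrlh wfeuk ety utsr
Hunk 6: at line 2 remove [ntf,thas,wrlh] add [tzeo,hrf,hwav] -> 9 lines: whj ebmm hxo tzeo hrf hwav wfeuk ety utsr
Hunk 7: at line 4 remove [hwav] add [zhxju,sftu] -> 10 lines: whj ebmm hxo tzeo hrf zhxju sftu wfeuk ety utsr

Answer: whj
ebmm
hxo
tzeo
hrf
zhxju
sftu
wfeuk
ety
utsr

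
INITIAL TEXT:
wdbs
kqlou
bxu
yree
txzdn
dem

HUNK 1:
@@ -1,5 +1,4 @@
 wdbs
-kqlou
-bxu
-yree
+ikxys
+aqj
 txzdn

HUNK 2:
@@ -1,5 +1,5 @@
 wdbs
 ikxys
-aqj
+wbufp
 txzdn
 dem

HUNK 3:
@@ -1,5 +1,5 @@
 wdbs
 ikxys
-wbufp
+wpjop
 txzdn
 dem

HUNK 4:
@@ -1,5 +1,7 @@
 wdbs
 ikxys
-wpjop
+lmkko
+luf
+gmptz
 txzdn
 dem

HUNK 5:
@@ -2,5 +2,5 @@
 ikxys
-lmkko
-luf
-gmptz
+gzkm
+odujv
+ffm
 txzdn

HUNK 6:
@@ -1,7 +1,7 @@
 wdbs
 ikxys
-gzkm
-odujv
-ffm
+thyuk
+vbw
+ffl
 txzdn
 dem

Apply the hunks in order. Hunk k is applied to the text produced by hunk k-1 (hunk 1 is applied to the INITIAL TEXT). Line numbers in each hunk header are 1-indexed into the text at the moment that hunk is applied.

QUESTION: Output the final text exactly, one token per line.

Answer: wdbs
ikxys
thyuk
vbw
ffl
txzdn
dem

Derivation:
Hunk 1: at line 1 remove [kqlou,bxu,yree] add [ikxys,aqj] -> 5 lines: wdbs ikxys aqj txzdn dem
Hunk 2: at line 1 remove [aqj] add [wbufp] -> 5 lines: wdbs ikxys wbufp txzdn dem
Hunk 3: at line 1 remove [wbufp] add [wpjop] -> 5 lines: wdbs ikxys wpjop txzdn dem
Hunk 4: at line 1 remove [wpjop] add [lmkko,luf,gmptz] -> 7 lines: wdbs ikxys lmkko luf gmptz txzdn dem
Hunk 5: at line 2 remove [lmkko,luf,gmptz] add [gzkm,odujv,ffm] -> 7 lines: wdbs ikxys gzkm odujv ffm txzdn dem
Hunk 6: at line 1 remove [gzkm,odujv,ffm] add [thyuk,vbw,ffl] -> 7 lines: wdbs ikxys thyuk vbw ffl txzdn dem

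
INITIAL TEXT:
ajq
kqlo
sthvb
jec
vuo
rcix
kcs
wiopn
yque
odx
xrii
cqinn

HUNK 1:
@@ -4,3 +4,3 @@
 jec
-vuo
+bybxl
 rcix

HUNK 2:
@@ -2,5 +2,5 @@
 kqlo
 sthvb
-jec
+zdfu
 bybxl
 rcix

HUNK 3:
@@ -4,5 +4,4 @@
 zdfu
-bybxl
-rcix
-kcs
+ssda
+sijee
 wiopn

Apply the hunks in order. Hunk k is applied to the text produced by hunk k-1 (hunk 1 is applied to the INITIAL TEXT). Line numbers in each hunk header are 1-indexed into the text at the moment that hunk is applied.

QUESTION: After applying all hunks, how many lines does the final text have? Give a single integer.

Hunk 1: at line 4 remove [vuo] add [bybxl] -> 12 lines: ajq kqlo sthvb jec bybxl rcix kcs wiopn yque odx xrii cqinn
Hunk 2: at line 2 remove [jec] add [zdfu] -> 12 lines: ajq kqlo sthvb zdfu bybxl rcix kcs wiopn yque odx xrii cqinn
Hunk 3: at line 4 remove [bybxl,rcix,kcs] add [ssda,sijee] -> 11 lines: ajq kqlo sthvb zdfu ssda sijee wiopn yque odx xrii cqinn
Final line count: 11

Answer: 11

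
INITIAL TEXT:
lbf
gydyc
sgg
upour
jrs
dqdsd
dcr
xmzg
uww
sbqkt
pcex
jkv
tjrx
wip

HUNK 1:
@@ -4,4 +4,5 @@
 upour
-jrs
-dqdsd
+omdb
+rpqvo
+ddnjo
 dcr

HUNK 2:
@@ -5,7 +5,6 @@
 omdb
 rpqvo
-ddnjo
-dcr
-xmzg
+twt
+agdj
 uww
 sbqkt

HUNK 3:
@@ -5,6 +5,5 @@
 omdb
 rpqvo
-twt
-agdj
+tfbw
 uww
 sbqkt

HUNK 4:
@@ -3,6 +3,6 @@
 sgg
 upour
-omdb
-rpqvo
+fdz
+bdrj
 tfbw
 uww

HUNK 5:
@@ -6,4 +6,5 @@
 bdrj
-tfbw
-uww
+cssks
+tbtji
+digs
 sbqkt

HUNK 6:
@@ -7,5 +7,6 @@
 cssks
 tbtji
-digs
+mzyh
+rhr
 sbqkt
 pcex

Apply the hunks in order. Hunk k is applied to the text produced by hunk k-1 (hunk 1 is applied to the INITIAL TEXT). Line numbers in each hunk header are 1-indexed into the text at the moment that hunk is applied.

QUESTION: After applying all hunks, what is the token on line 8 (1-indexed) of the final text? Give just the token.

Hunk 1: at line 4 remove [jrs,dqdsd] add [omdb,rpqvo,ddnjo] -> 15 lines: lbf gydyc sgg upour omdb rpqvo ddnjo dcr xmzg uww sbqkt pcex jkv tjrx wip
Hunk 2: at line 5 remove [ddnjo,dcr,xmzg] add [twt,agdj] -> 14 lines: lbf gydyc sgg upour omdb rpqvo twt agdj uww sbqkt pcex jkv tjrx wip
Hunk 3: at line 5 remove [twt,agdj] add [tfbw] -> 13 lines: lbf gydyc sgg upour omdb rpqvo tfbw uww sbqkt pcex jkv tjrx wip
Hunk 4: at line 3 remove [omdb,rpqvo] add [fdz,bdrj] -> 13 lines: lbf gydyc sgg upour fdz bdrj tfbw uww sbqkt pcex jkv tjrx wip
Hunk 5: at line 6 remove [tfbw,uww] add [cssks,tbtji,digs] -> 14 lines: lbf gydyc sgg upour fdz bdrj cssks tbtji digs sbqkt pcex jkv tjrx wip
Hunk 6: at line 7 remove [digs] add [mzyh,rhr] -> 15 lines: lbf gydyc sgg upour fdz bdrj cssks tbtji mzyh rhr sbqkt pcex jkv tjrx wip
Final line 8: tbtji

Answer: tbtji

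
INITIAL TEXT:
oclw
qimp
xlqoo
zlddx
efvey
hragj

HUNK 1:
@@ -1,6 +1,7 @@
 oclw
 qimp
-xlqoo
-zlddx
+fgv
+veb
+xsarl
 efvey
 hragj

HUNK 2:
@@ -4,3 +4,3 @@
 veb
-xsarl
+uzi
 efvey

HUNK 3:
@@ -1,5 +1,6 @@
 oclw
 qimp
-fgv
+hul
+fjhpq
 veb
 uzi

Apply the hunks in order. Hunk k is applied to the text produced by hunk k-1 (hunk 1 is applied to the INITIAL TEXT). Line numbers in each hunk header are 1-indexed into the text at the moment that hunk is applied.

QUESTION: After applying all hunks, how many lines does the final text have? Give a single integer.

Answer: 8

Derivation:
Hunk 1: at line 1 remove [xlqoo,zlddx] add [fgv,veb,xsarl] -> 7 lines: oclw qimp fgv veb xsarl efvey hragj
Hunk 2: at line 4 remove [xsarl] add [uzi] -> 7 lines: oclw qimp fgv veb uzi efvey hragj
Hunk 3: at line 1 remove [fgv] add [hul,fjhpq] -> 8 lines: oclw qimp hul fjhpq veb uzi efvey hragj
Final line count: 8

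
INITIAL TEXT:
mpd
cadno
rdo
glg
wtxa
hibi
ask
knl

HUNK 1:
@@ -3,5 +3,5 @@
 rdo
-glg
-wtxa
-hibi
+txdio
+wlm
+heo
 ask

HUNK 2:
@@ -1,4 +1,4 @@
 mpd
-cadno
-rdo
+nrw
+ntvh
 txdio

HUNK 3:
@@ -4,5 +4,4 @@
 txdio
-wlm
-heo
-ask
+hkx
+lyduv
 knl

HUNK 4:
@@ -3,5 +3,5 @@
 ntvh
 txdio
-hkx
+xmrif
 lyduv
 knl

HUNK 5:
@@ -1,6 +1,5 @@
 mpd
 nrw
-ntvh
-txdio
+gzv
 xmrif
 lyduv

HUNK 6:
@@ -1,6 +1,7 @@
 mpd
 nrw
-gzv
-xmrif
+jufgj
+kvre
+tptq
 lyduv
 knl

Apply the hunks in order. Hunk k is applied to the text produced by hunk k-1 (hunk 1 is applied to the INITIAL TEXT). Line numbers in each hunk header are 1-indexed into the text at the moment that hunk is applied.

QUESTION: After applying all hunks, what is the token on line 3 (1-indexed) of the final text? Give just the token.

Hunk 1: at line 3 remove [glg,wtxa,hibi] add [txdio,wlm,heo] -> 8 lines: mpd cadno rdo txdio wlm heo ask knl
Hunk 2: at line 1 remove [cadno,rdo] add [nrw,ntvh] -> 8 lines: mpd nrw ntvh txdio wlm heo ask knl
Hunk 3: at line 4 remove [wlm,heo,ask] add [hkx,lyduv] -> 7 lines: mpd nrw ntvh txdio hkx lyduv knl
Hunk 4: at line 3 remove [hkx] add [xmrif] -> 7 lines: mpd nrw ntvh txdio xmrif lyduv knl
Hunk 5: at line 1 remove [ntvh,txdio] add [gzv] -> 6 lines: mpd nrw gzv xmrif lyduv knl
Hunk 6: at line 1 remove [gzv,xmrif] add [jufgj,kvre,tptq] -> 7 lines: mpd nrw jufgj kvre tptq lyduv knl
Final line 3: jufgj

Answer: jufgj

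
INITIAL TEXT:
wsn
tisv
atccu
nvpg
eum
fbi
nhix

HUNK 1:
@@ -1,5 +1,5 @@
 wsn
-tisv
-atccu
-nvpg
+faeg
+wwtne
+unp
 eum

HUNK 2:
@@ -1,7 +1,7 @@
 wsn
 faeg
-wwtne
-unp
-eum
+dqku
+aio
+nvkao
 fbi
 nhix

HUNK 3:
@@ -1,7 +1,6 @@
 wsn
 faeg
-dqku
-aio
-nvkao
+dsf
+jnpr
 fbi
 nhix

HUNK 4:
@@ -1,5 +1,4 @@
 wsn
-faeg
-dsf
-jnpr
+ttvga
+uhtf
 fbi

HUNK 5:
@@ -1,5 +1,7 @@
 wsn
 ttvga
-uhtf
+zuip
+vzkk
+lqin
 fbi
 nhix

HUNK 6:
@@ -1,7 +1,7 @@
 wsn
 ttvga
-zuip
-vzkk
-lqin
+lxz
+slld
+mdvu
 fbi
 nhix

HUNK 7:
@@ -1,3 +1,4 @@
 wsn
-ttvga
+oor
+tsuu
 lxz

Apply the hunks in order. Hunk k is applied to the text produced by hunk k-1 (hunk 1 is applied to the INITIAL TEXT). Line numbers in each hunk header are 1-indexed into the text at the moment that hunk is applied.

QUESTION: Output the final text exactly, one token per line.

Hunk 1: at line 1 remove [tisv,atccu,nvpg] add [faeg,wwtne,unp] -> 7 lines: wsn faeg wwtne unp eum fbi nhix
Hunk 2: at line 1 remove [wwtne,unp,eum] add [dqku,aio,nvkao] -> 7 lines: wsn faeg dqku aio nvkao fbi nhix
Hunk 3: at line 1 remove [dqku,aio,nvkao] add [dsf,jnpr] -> 6 lines: wsn faeg dsf jnpr fbi nhix
Hunk 4: at line 1 remove [faeg,dsf,jnpr] add [ttvga,uhtf] -> 5 lines: wsn ttvga uhtf fbi nhix
Hunk 5: at line 1 remove [uhtf] add [zuip,vzkk,lqin] -> 7 lines: wsn ttvga zuip vzkk lqin fbi nhix
Hunk 6: at line 1 remove [zuip,vzkk,lqin] add [lxz,slld,mdvu] -> 7 lines: wsn ttvga lxz slld mdvu fbi nhix
Hunk 7: at line 1 remove [ttvga] add [oor,tsuu] -> 8 lines: wsn oor tsuu lxz slld mdvu fbi nhix

Answer: wsn
oor
tsuu
lxz
slld
mdvu
fbi
nhix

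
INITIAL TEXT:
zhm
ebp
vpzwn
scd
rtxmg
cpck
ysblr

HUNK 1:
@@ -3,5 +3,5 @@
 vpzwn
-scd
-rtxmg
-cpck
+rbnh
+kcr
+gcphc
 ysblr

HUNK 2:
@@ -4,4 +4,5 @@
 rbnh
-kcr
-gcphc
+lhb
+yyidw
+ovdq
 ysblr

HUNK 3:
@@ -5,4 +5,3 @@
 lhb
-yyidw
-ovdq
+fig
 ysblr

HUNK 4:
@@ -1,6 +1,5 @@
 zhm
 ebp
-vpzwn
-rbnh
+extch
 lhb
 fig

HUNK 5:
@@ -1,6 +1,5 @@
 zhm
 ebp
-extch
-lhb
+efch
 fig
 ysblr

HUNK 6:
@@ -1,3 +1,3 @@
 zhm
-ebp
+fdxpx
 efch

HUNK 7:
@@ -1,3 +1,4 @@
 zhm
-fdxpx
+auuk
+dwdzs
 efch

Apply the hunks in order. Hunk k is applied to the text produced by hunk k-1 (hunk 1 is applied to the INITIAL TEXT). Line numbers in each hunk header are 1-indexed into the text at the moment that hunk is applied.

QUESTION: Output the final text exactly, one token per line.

Answer: zhm
auuk
dwdzs
efch
fig
ysblr

Derivation:
Hunk 1: at line 3 remove [scd,rtxmg,cpck] add [rbnh,kcr,gcphc] -> 7 lines: zhm ebp vpzwn rbnh kcr gcphc ysblr
Hunk 2: at line 4 remove [kcr,gcphc] add [lhb,yyidw,ovdq] -> 8 lines: zhm ebp vpzwn rbnh lhb yyidw ovdq ysblr
Hunk 3: at line 5 remove [yyidw,ovdq] add [fig] -> 7 lines: zhm ebp vpzwn rbnh lhb fig ysblr
Hunk 4: at line 1 remove [vpzwn,rbnh] add [extch] -> 6 lines: zhm ebp extch lhb fig ysblr
Hunk 5: at line 1 remove [extch,lhb] add [efch] -> 5 lines: zhm ebp efch fig ysblr
Hunk 6: at line 1 remove [ebp] add [fdxpx] -> 5 lines: zhm fdxpx efch fig ysblr
Hunk 7: at line 1 remove [fdxpx] add [auuk,dwdzs] -> 6 lines: zhm auuk dwdzs efch fig ysblr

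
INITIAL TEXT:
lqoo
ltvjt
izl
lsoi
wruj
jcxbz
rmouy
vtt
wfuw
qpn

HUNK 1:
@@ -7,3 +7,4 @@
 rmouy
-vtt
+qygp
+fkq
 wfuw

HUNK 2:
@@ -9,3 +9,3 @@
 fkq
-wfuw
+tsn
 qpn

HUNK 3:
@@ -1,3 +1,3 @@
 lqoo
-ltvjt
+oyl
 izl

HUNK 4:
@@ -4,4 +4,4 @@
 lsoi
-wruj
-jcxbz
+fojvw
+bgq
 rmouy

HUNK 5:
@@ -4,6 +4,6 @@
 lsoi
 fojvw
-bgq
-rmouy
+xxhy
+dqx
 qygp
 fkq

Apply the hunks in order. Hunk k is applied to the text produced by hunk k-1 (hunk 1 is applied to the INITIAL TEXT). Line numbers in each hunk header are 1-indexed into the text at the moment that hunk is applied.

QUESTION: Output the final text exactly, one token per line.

Answer: lqoo
oyl
izl
lsoi
fojvw
xxhy
dqx
qygp
fkq
tsn
qpn

Derivation:
Hunk 1: at line 7 remove [vtt] add [qygp,fkq] -> 11 lines: lqoo ltvjt izl lsoi wruj jcxbz rmouy qygp fkq wfuw qpn
Hunk 2: at line 9 remove [wfuw] add [tsn] -> 11 lines: lqoo ltvjt izl lsoi wruj jcxbz rmouy qygp fkq tsn qpn
Hunk 3: at line 1 remove [ltvjt] add [oyl] -> 11 lines: lqoo oyl izl lsoi wruj jcxbz rmouy qygp fkq tsn qpn
Hunk 4: at line 4 remove [wruj,jcxbz] add [fojvw,bgq] -> 11 lines: lqoo oyl izl lsoi fojvw bgq rmouy qygp fkq tsn qpn
Hunk 5: at line 4 remove [bgq,rmouy] add [xxhy,dqx] -> 11 lines: lqoo oyl izl lsoi fojvw xxhy dqx qygp fkq tsn qpn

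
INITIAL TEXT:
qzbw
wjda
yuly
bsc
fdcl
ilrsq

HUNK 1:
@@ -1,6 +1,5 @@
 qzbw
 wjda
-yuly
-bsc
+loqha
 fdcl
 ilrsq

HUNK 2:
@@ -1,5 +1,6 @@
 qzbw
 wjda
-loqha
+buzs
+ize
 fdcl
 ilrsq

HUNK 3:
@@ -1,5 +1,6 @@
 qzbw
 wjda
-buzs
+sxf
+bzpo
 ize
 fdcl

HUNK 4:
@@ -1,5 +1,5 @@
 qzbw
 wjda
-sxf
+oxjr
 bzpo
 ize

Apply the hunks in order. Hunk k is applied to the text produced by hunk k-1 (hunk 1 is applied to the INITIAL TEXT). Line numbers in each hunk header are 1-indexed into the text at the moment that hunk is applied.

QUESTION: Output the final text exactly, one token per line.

Hunk 1: at line 1 remove [yuly,bsc] add [loqha] -> 5 lines: qzbw wjda loqha fdcl ilrsq
Hunk 2: at line 1 remove [loqha] add [buzs,ize] -> 6 lines: qzbw wjda buzs ize fdcl ilrsq
Hunk 3: at line 1 remove [buzs] add [sxf,bzpo] -> 7 lines: qzbw wjda sxf bzpo ize fdcl ilrsq
Hunk 4: at line 1 remove [sxf] add [oxjr] -> 7 lines: qzbw wjda oxjr bzpo ize fdcl ilrsq

Answer: qzbw
wjda
oxjr
bzpo
ize
fdcl
ilrsq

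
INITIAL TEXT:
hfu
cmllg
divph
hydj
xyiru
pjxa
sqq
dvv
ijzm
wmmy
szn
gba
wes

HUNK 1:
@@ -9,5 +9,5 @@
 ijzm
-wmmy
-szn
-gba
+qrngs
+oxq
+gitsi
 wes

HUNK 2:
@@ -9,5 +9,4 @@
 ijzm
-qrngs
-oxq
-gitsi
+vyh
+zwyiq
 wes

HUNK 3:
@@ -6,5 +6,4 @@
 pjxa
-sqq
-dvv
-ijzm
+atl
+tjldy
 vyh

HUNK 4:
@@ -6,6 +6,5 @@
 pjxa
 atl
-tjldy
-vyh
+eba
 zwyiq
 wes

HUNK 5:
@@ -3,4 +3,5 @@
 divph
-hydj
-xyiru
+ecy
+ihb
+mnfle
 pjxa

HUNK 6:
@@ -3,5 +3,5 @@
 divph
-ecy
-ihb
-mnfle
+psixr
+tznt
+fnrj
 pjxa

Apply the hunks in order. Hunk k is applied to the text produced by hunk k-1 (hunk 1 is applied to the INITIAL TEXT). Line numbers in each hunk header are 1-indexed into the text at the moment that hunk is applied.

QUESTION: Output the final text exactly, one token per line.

Hunk 1: at line 9 remove [wmmy,szn,gba] add [qrngs,oxq,gitsi] -> 13 lines: hfu cmllg divph hydj xyiru pjxa sqq dvv ijzm qrngs oxq gitsi wes
Hunk 2: at line 9 remove [qrngs,oxq,gitsi] add [vyh,zwyiq] -> 12 lines: hfu cmllg divph hydj xyiru pjxa sqq dvv ijzm vyh zwyiq wes
Hunk 3: at line 6 remove [sqq,dvv,ijzm] add [atl,tjldy] -> 11 lines: hfu cmllg divph hydj xyiru pjxa atl tjldy vyh zwyiq wes
Hunk 4: at line 6 remove [tjldy,vyh] add [eba] -> 10 lines: hfu cmllg divph hydj xyiru pjxa atl eba zwyiq wes
Hunk 5: at line 3 remove [hydj,xyiru] add [ecy,ihb,mnfle] -> 11 lines: hfu cmllg divph ecy ihb mnfle pjxa atl eba zwyiq wes
Hunk 6: at line 3 remove [ecy,ihb,mnfle] add [psixr,tznt,fnrj] -> 11 lines: hfu cmllg divph psixr tznt fnrj pjxa atl eba zwyiq wes

Answer: hfu
cmllg
divph
psixr
tznt
fnrj
pjxa
atl
eba
zwyiq
wes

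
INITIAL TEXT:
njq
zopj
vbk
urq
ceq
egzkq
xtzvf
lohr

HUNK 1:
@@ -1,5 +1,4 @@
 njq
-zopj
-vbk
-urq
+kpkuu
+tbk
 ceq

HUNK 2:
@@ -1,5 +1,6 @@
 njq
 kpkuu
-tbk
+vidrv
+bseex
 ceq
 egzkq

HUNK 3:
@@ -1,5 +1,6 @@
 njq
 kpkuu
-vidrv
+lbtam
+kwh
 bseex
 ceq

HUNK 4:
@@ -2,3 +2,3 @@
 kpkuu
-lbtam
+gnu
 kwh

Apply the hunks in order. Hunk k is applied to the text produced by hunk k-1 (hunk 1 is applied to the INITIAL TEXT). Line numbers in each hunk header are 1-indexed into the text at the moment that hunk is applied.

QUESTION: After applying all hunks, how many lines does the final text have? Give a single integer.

Answer: 9

Derivation:
Hunk 1: at line 1 remove [zopj,vbk,urq] add [kpkuu,tbk] -> 7 lines: njq kpkuu tbk ceq egzkq xtzvf lohr
Hunk 2: at line 1 remove [tbk] add [vidrv,bseex] -> 8 lines: njq kpkuu vidrv bseex ceq egzkq xtzvf lohr
Hunk 3: at line 1 remove [vidrv] add [lbtam,kwh] -> 9 lines: njq kpkuu lbtam kwh bseex ceq egzkq xtzvf lohr
Hunk 4: at line 2 remove [lbtam] add [gnu] -> 9 lines: njq kpkuu gnu kwh bseex ceq egzkq xtzvf lohr
Final line count: 9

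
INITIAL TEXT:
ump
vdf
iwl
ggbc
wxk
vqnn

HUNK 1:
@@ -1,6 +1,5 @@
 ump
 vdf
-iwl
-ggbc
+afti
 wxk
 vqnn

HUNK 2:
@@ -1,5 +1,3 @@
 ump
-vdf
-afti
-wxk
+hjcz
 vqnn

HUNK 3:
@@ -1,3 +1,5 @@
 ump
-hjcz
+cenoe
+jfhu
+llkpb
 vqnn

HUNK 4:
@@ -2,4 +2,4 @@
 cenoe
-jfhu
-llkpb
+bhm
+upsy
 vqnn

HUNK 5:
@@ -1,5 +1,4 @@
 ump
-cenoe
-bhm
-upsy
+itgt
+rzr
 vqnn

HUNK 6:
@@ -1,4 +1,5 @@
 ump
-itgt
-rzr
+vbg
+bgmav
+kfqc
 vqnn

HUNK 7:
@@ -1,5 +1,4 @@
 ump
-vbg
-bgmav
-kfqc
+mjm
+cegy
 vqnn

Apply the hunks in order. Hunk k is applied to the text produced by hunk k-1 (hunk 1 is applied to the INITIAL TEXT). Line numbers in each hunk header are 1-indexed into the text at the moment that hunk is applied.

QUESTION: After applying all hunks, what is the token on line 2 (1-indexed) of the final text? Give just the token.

Hunk 1: at line 1 remove [iwl,ggbc] add [afti] -> 5 lines: ump vdf afti wxk vqnn
Hunk 2: at line 1 remove [vdf,afti,wxk] add [hjcz] -> 3 lines: ump hjcz vqnn
Hunk 3: at line 1 remove [hjcz] add [cenoe,jfhu,llkpb] -> 5 lines: ump cenoe jfhu llkpb vqnn
Hunk 4: at line 2 remove [jfhu,llkpb] add [bhm,upsy] -> 5 lines: ump cenoe bhm upsy vqnn
Hunk 5: at line 1 remove [cenoe,bhm,upsy] add [itgt,rzr] -> 4 lines: ump itgt rzr vqnn
Hunk 6: at line 1 remove [itgt,rzr] add [vbg,bgmav,kfqc] -> 5 lines: ump vbg bgmav kfqc vqnn
Hunk 7: at line 1 remove [vbg,bgmav,kfqc] add [mjm,cegy] -> 4 lines: ump mjm cegy vqnn
Final line 2: mjm

Answer: mjm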